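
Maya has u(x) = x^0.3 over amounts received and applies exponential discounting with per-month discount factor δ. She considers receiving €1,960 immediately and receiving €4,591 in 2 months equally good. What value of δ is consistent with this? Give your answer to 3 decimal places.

Indifference means u(1960) = δ^2 · u(4591), so δ^2 = u(1960)/u(4591).
With u(x) = x^0.3: δ^2 = 1960^0.3/4591^0.3 = (1960/4591)^0.3 = 0.77465.
Hence δ = (0.77465)^(1/2) = 0.88014.

δ ≈ 0.880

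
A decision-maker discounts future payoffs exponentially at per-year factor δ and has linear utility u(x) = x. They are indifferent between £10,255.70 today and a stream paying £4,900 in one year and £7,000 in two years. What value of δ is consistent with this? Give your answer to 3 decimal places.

δ ≈ 0.910

The stream is worth 4900δ + 7000δ² today, so 4900δ + 7000δ² = 10255.70.
Rearranged: 7000δ² + 4900δ − 10255.70 = 0.
The positive root is δ = [−4900 + √(4900² + 4·7000·10255.70)] / (2·7000) = (−4900 + 17640.000)/14000 ≈ 0.910.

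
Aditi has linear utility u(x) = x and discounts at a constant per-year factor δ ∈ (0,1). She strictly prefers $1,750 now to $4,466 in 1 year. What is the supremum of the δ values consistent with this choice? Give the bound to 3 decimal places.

Comparing present values: 1750 > δ·4466.
Dividing through by 4466 gives δ < 0.39185.

δ < 0.392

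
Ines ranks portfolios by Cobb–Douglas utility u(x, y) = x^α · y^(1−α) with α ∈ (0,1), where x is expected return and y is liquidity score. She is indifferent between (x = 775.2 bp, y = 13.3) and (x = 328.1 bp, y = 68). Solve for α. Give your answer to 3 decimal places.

α ≈ 0.655

Set the two utilities equal: 775.2^α·13.3^(1−α) = 328.1^α·68^(1−α).
Rearrange to (775.2/328.1)^α = (68/13.3)^(1−α) and take logs: α·0.859803 = (1−α)·1.631744.
Thus α·(2.491547) = 1.631744, so α = 1.631744/2.491547 ≈ 0.655.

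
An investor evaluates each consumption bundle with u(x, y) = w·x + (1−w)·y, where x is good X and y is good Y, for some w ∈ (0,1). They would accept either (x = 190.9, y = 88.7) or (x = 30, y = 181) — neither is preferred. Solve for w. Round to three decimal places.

u(190.9,88.7) = u(30,181) means w·190.9 + (1−w)·88.7 = w·30 + (1−w)·181.
Collecting terms: w·160.9 = (1−w)·92.3.
The marginal rate of substitution is 92.3/160.9, so w = 92.3/(160.9+92.3) = 0.365.

w = 0.365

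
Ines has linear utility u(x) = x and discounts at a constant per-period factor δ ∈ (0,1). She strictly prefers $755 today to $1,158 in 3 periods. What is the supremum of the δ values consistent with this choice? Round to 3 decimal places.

δ < 0.867

The preference means 755 > δ^3·1158.
Dividing by 1158: δ^3 < 0.65199. Both sides are positive, so the cube root keeps the direction.
δ < 0.65199^(1/3) = 0.867.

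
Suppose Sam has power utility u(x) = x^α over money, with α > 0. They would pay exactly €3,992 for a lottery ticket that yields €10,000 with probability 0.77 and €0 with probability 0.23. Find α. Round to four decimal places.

EU(lottery) = 0.77·10000^α + 0.23·0 = 0.77·10000^α.
Indifference: 3992^α = 0.77·10000^α, so (3992/10000)^α = 0.77.
Take logs: α = ln 0.77 / ln(3992/10000) ≈ 0.284620.

α ≈ 0.2846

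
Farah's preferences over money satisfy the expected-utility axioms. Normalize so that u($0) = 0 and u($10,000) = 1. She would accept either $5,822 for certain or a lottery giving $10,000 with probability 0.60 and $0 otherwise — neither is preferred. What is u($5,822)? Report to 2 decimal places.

By the standard-gamble method, u($5,822) is just the indifference probability on the best outcome: 0.60.

0.60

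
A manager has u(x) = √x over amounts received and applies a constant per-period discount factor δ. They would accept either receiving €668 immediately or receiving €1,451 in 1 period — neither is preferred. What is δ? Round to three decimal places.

δ ≈ 0.679

The payoff in 1 period is discounted by δ, so u(668) = δ·u(1451) and δ = u(668)/u(1451).
With u(x) = √x: δ = √668/√1451 = √(668/1451) = 0.67851.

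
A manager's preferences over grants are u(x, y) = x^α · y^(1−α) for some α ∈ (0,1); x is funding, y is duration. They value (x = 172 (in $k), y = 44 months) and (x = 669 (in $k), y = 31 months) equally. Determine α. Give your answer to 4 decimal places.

Indifference: 172^α · 44^(1−α) = 669^α · 31^(1−α).
Taking logs: α·ln 172 + (1−α)·ln 44 = α·ln 669 + (1−α)·ln 31, i.e. α·-1.3582896 = (1−α)·-0.3502024.
With A = -1.3582896 and B = -0.3502024: α·A = (1−α)·B, so α = B/(A+B) = -0.3502024/-1.7084920 ≈ 0.2050.

α ≈ 0.2050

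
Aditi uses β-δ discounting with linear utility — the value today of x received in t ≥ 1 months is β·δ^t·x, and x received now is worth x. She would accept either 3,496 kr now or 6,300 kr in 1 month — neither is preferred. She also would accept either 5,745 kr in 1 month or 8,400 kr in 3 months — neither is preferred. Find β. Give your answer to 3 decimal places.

The second indifference involves only future payoffs, so β cancels: β·δ^1·5745 = β·δ^3·8400, giving δ^2 = 5745/8400 = 0.68393, so δ = 0.82700.
Now use the now-vs-future pair: 3496 = β·δ·6300 gives β = 3496/(0.82700·6300) ≈ 0.671.

β ≈ 0.671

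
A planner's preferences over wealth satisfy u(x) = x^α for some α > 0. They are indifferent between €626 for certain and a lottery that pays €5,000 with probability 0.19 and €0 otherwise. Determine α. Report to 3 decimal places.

EU(lottery) = 0.19·5000^α + 0.81·0 = 0.19·5000^α.
Equating: 626^α = 0.19·5000^α, i.e. 0.1252^α = 0.19.
α = ln(0.19) / ln(626/5000) = -1.660731/-2.077843 ≈ 0.799.

α ≈ 0.799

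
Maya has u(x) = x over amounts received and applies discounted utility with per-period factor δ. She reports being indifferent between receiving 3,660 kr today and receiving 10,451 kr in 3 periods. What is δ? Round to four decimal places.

Indifference means u(3660) = δ^3 · u(10451), so δ^3 = u(3660)/u(10451).
With u(x) = x: δ^3 = 3660/10451 = 0.35021.
Taking the cube root: δ = 0.35021^(1/3) ≈ 0.7049.

δ ≈ 0.7049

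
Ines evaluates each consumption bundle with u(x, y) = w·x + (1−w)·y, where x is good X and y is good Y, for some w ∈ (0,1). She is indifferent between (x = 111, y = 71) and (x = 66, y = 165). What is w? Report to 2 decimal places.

w = 0.68

u(111,71) = u(66,165) means w·111 + (1−w)·71 = w·66 + (1−w)·165.
Rearranging, 45·w − 94·(1−w) = 0.
So w/(1−w) = 94/45 = 2.0889, giving w = 94/(45+94) = 0.68.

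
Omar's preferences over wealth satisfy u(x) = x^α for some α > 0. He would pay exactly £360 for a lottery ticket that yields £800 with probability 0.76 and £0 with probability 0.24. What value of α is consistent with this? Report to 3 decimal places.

EU(lottery) = 0.76·800^α + 0.24·0 = 0.76·800^α.
Equating: 360^α = 0.76·800^α, i.e. 0.4500^α = 0.76.
Taking logs: α·ln(360/800) = ln(0.76), so α = -0.274437 / -0.798508 ≈ 0.344.

α ≈ 0.344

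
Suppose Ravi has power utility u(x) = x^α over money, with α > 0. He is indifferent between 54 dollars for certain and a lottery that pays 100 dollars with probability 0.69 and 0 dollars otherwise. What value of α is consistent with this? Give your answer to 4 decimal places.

The lottery's expected utility is 0.69·u(100) + 0.31·u(0) = 0.69·100^α (since u(0) = 0 for α > 0).
Setting u(54) equal to that: 54^α = 0.69·100^α ⇒ (54/100)^α = 0.69.
Take logs: α = ln 0.69 / ln(54/100) ≈ 0.602194.

α ≈ 0.6022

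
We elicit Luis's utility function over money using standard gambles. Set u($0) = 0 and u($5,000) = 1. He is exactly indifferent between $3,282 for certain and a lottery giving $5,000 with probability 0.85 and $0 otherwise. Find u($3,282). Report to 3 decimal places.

0.850

By the standard-gamble method, u($3,282) is just the indifference probability on the best outcome: 0.85.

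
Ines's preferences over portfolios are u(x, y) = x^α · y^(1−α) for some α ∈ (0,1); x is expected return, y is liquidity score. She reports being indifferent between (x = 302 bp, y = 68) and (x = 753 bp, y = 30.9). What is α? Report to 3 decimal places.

Set the two utilities equal: 302^α·68^(1−α) = 753^α·30.9^(1−α).
Taking logs: α·ln 302 + (1−α)·ln 68 = α·ln 753 + (1−α)·ln 30.9, i.e. α·-0.913638 = (1−α)·-0.788752.
With A = -0.913638 and B = -0.788752: α·A = (1−α)·B, so α = B/(A+B) = -0.788752/-1.702390 ≈ 0.463.

α ≈ 0.463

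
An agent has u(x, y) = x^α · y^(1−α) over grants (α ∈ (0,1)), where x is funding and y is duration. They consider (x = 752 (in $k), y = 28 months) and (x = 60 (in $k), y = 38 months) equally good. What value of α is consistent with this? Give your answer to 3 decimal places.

Set the two utilities equal: 752^α·28^(1−α) = 60^α·38^(1−α).
(752/60)^α = (38/28)^(1−α); take logs: α·ln(752/60) = (1−α)·ln(38/28), i.e. α·2.528392 = (1−α)·0.305382.
With A = 2.528392 and B = 0.305382: α·A = (1−α)·B, so α = B/(A+B) = 0.305382/2.833774 ≈ 0.108.

α ≈ 0.108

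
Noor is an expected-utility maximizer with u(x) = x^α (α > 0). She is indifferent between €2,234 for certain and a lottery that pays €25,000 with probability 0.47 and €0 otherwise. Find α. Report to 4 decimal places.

α ≈ 0.3126

The lottery's expected utility is 0.47·u(25000) + 0.53·u(0) = 0.47·25000^α (since u(0) = 0 for α > 0).
Indifference: 2234^α = 0.47·25000^α, so (2234/25000)^α = 0.47.
α = ln(0.47) / ln(2234/25000) = -0.7550226/-2.4150821 ≈ 0.3126.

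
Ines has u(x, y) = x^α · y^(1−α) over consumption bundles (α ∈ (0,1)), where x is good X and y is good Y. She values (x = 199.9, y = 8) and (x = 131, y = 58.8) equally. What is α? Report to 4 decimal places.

The Cobb–Douglas utilities coincide, so 199.9^α·8^(1−α) = 131^α·58.8^(1−α).
Taking logs: α·ln 199.9 + (1−α)·ln 8 = α·ln 131 + (1−α)·ln 58.8, i.e. α·0.4226199 = (1−α)·1.9947003.
So α/(1−α) = (1.9947003)/(0.4226199) = 4.7198447, and α = 4.7198447/5.7198447 ≈ 0.8252.

α ≈ 0.8252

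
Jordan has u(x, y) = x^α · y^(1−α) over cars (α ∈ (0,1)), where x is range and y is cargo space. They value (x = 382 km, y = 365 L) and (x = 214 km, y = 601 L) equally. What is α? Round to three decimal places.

The Cobb–Douglas utilities coincide, so 382^α·365^(1−α) = 214^α·601^(1−α).
Taking logs: α·ln 382 + (1−α)·ln 365 = α·ln 214 + (1−α)·ln 601, i.e. α·0.579445 = (1−α)·0.498698.
So α/(1−α) = (0.498698)/(0.579445) = 0.860648, and α = 0.860648/1.860648 ≈ 0.463.

α ≈ 0.463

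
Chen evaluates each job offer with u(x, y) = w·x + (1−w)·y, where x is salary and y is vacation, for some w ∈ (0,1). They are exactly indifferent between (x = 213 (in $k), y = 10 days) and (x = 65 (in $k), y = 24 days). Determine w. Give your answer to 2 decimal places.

u(213,10) = u(65,24) means w·213 + (1−w)·10 = w·65 + (1−w)·24.
Collecting terms: w·148 = (1−w)·14.
The marginal rate of substitution is 14/148, so w = 14/(148+14) = 0.09.

w = 0.09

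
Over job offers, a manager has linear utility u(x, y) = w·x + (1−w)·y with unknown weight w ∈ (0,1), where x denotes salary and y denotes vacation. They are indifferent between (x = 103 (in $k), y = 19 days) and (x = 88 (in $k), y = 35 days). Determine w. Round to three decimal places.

u(103,19) = u(88,35) means w·103 + (1−w)·19 = w·88 + (1−w)·35.
Collecting terms: w·15 = (1−w)·16.
Hence w = 16/(15+16) = 16/31 = 0.516.

w = 0.516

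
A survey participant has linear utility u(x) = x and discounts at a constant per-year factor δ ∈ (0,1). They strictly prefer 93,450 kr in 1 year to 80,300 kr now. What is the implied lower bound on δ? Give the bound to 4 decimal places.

Comparing present values: 80300 < δ·93450.
So δ > 80300/93450 = 0.85928.

δ > 0.8593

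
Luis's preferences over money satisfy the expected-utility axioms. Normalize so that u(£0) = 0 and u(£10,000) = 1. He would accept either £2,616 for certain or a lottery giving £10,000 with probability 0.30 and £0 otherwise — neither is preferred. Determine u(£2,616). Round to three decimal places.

0.300

By the standard-gamble method, u(£2,616) is just the indifference probability on the best outcome: 0.30.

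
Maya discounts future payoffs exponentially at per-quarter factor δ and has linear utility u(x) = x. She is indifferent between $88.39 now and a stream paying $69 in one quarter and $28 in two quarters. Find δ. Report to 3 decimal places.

δ ≈ 0.930

Present value of the stream is 69·δ + 28·δ². Indifference gives 69δ + 28δ² = 88.39.
Rearranged: 28δ² + 69δ − 88.39 = 0.
δ = (−69 + √(69² + 4·28·88.39)) / (2·28) = (−69 + √14660.68) / 56 ≈ 0.930.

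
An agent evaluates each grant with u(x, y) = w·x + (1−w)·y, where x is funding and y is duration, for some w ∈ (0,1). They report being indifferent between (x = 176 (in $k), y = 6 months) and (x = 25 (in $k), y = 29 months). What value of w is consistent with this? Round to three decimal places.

u(176,6) = u(25,29) means w·176 + (1−w)·6 = w·25 + (1−w)·29.
Rearranging, 151·w − 23·(1−w) = 0.
The marginal rate of substitution is 23/151, so w = 23/(151+23) = 0.132.

w = 0.132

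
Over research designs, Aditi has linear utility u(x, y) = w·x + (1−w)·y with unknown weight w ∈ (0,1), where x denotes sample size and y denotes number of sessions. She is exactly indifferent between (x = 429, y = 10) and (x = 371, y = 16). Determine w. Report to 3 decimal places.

Indifference: w·429 + (1−w)·10 = w·371 + (1−w)·16.
w·(429−371) = (1−w)·(16−10), i.e. w·58 = (1−w)·6.
Hence w = 6/(58+6) = 6/64 = 0.094.

w = 0.094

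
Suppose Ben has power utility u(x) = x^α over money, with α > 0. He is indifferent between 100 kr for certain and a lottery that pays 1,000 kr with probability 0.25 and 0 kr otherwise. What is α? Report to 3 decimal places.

α ≈ 0.602

The lottery's expected utility is 0.25·u(1000) + 0.75·u(0) = 0.25·1000^α (since u(0) = 0 for α > 0).
Indifference: 100^α = 0.25·1000^α, so (100/1000)^α = 0.25.
Take logs: α = ln 0.25 / ln(100/1000) ≈ 0.60206.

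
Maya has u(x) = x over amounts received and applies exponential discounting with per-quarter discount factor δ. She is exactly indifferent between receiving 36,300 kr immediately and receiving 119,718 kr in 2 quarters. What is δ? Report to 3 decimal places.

δ ≈ 0.551

Equating discounted utilities: u(36300) = δ^2·u(119718) ⇒ δ^2 = u(36300)/u(119718).
With u(x) = x: δ^2 = 36300/119718 = 0.30321.
Taking the square root: δ = 0.30321^(1/2) ≈ 0.551.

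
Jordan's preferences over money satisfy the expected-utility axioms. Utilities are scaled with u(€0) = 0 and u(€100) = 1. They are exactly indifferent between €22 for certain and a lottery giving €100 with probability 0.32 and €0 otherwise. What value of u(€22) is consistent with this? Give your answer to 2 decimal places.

0.32

By the standard-gamble method, u(€22) is just the indifference probability on the best outcome: 0.32.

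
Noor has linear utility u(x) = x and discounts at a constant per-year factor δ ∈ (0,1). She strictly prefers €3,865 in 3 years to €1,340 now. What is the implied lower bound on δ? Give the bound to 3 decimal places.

δ > 0.703

Comparing present values: 1340 < δ^3·3865.
So δ^3 > 1340/3865 = 0.34670; taking the cube root of both positive sides preserves the inequality.
δ > 0.34670^(1/3) = 0.703.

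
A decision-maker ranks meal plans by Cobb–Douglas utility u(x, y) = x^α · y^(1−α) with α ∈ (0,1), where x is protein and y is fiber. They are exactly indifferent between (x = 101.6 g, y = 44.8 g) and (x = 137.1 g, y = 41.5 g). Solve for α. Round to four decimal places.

α ≈ 0.2034

Set the two utilities equal: 101.6^α·44.8^(1−α) = 137.1^α·41.5^(1−α).
(101.6/137.1)^α = (41.5/44.8)^(1−α); take logs: α·ln(101.6/137.1) = (1−α)·ln(41.5/44.8), i.e. α·-0.2996671 = (1−α)·-0.0765147.
With A = -0.2996671 and B = -0.0765147: α·A = (1−α)·B, so α = B/(A+B) = -0.0765147/-0.3761818 ≈ 0.2034.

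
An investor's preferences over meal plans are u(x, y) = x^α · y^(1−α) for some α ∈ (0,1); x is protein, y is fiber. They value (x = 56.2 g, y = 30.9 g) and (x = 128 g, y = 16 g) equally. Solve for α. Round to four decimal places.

Set the two utilities equal: 56.2^α·30.9^(1−α) = 128^α·16^(1−α).
Taking logs: α·ln 56.2 + (1−α)·ln 30.9 = α·ln 128 + (1−α)·ln 16, i.e. α·-0.8231135 = (1−α)·-0.6581675.
With A = -0.8231135 and B = -0.6581675: α·A = (1−α)·B, so α = B/(A+B) = -0.6581675/-1.4812810 ≈ 0.4443.

α ≈ 0.4443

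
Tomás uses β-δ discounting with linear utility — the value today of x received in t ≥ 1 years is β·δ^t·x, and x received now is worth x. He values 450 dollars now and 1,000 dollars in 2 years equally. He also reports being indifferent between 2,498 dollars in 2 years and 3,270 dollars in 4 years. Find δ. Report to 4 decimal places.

δ ≈ 0.8740

From the later pair, β·δ^2·2498 = β·δ^4·3270; dividing through, δ^2 = 2498/3270 = 0.76391, so δ = 0.87402.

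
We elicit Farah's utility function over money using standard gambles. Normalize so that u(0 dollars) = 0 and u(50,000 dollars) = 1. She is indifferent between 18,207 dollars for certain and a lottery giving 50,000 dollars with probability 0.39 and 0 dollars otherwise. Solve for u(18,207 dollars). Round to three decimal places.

The indifference gives u(18,207 dollars) = 0.39·u(50,000 dollars) + 0.61·u(0 dollars) = 0.39·1 + 0.61·0 = 0.39.

0.390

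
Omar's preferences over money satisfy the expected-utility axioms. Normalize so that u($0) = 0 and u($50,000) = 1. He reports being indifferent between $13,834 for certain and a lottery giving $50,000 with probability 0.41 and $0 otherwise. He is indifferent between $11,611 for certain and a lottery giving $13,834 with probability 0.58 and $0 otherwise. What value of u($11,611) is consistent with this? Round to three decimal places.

0.238

From the first indifference, u($13,834) = 0.41·u($50,000) + 0.59·u($0) = 0.41·1 + 0.59·0 = 0.41.
Chaining: u($11,611) = 0.58·0.41 + 0.42·0.00 = 0.2378.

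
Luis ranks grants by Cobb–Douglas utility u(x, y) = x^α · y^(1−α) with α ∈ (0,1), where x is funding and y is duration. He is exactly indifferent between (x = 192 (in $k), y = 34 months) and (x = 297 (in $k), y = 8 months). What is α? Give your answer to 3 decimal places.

α ≈ 0.768

The Cobb–Douglas utilities coincide, so 192^α·34^(1−α) = 297^α·8^(1−α).
Rearrange to (192/297)^α = (8/34)^(1−α) and take logs: α·-0.436237 = (1−α)·-1.446919.
Thus α·(-1.883156) = -1.446919, so α = -1.446919/-1.883156 ≈ 0.768.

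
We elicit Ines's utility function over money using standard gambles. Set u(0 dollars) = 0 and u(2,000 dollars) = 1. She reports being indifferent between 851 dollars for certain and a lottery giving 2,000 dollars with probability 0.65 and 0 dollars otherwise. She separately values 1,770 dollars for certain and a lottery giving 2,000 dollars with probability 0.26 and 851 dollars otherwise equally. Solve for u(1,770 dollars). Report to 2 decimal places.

First, u(851 dollars) = 0.65·u(2,000 dollars) + 0.35·u(0 dollars) = 0.65.
Then u(1,770 dollars) = 0.26·u(2,000 dollars) + 0.74·u(851 dollars) = 0.26·1.00 + 0.74·0.65 = 0.7410.

0.74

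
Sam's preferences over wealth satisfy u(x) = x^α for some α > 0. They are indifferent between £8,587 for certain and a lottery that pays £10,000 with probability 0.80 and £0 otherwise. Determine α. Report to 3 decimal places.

The lottery's expected utility is 0.80·u(10000) + 0.20·u(0) = 0.80·10000^α (since u(0) = 0 for α > 0).
Setting u(8587) equal to that: 8587^α = 0.80·10000^α ⇒ (8587/10000)^α = 0.80.
Taking logs: α·ln(8587/10000) = ln(0.80), so α = -0.223144 / -0.152336 ≈ 1.465.

α ≈ 1.465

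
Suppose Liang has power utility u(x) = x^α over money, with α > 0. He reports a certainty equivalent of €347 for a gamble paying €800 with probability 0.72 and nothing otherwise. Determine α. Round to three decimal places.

Since u(0) = 0, the lottery's EU is 0.72·800^α.
Equating: 347^α = 0.72·800^α, i.e. 0.4338^α = 0.72.
α = ln(0.72) / ln(347/800) = -0.328504/-0.835287 ≈ 0.393.

α ≈ 0.393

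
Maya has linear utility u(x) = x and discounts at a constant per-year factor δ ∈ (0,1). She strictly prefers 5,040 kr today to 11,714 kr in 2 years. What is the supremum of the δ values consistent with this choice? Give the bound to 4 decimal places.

δ < 0.6559

Comparing present values: 5040 > δ^2·11714.
So δ^2 < 5040/11714 = 0.43025; taking the square root of both positive sides preserves the inequality.
δ < 0.43025^(1/2) = 0.6559.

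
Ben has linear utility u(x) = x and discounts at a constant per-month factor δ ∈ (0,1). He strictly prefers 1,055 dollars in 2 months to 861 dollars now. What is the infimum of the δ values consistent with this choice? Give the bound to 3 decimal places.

δ > 0.903

The preference means 861 < δ^2·1055.
Hence δ^2 > 861/1055 = 0.81611, and x ↦ x^(1/2) is increasing on (0,∞).
δ > (861/1055)^(1/2) ≈ 0.903.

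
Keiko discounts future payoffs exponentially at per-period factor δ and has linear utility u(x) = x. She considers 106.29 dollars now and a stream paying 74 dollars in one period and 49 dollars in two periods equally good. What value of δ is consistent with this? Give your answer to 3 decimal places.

δ ≈ 0.900

Equating present values: 106.29 = 74δ + 49δ².
So 49δ² + 74δ − 106.29 = 0.
δ = (−74 + √(74² + 4·49·106.29)) / (2·49) = (−74 + √26308.84) / 98 ≈ 0.900.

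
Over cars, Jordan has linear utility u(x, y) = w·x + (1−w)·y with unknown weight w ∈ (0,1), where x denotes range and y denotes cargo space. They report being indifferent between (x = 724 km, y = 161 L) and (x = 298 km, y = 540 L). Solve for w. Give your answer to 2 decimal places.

u(724,161) = u(298,540) means w·724 + (1−w)·161 = w·298 + (1−w)·540.
Rearranging, 426·w − 379·(1−w) = 0.
Hence w = 379/(426+379) = 379/805 = 0.47.

w = 0.47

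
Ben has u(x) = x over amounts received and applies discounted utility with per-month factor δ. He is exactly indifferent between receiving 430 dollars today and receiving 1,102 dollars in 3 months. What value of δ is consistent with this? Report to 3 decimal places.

Indifference means u(430) = δ^3 · u(1102), so δ^3 = u(430)/u(1102).
With u(x) = x: δ^3 = 430/1102 = 0.39020.
So δ = 0.39020^(1/3) ≈ 0.731.

δ ≈ 0.731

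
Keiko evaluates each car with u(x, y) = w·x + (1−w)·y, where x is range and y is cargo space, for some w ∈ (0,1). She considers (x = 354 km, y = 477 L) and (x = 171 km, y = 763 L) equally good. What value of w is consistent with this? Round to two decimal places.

w = 0.61

Indifference: w·354 + (1−w)·477 = w·171 + (1−w)·763.
Rearranging, 183·w − 286·(1−w) = 0.
The marginal rate of substitution is 286/183, so w = 286/(183+286) = 0.61.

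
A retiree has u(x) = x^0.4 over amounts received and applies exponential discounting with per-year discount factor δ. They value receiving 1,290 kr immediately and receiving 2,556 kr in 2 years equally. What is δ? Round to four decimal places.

δ ≈ 0.8722

Indifference means u(1290) = δ^2 · u(2556), so δ^2 = u(1290)/u(2556).
With u(x) = x^0.4: δ^2 = 1290^0.4/2556^0.4 = (1290/2556)^0.4 = 0.76070.
Hence δ = (0.76070)^(1/2) = 0.872179.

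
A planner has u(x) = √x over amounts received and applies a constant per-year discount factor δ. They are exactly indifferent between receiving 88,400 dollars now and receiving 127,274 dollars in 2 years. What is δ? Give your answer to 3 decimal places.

δ ≈ 0.913

Indifference means u(88400) = δ^2 · u(127274), so δ^2 = u(88400)/u(127274).
Since u(x) = √x, δ^2 = √(88400/127274) = 0.83341.
Hence δ = (0.83341)^(1/2) = 0.91291.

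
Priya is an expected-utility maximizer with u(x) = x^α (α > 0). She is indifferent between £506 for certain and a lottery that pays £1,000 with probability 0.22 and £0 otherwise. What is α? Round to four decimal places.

Since u(0) = 0, the lottery's EU is 0.22·1000^α.
Indifference: 506^α = 0.22·1000^α, so (506/1000)^α = 0.22.
Take logs: α = ln 0.22 / ln(506/1000) ≈ 2.222675.

α ≈ 2.2227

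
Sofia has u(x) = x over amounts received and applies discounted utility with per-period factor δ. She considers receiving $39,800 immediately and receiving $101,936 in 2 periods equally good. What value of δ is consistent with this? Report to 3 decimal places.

δ ≈ 0.625

Indifference means u(39800) = δ^2 · u(101936), so δ^2 = u(39800)/u(101936).
With u(x) = x: δ^2 = 39800/101936 = 0.39044.
Taking the square root: δ = 0.39044^(1/2) ≈ 0.625.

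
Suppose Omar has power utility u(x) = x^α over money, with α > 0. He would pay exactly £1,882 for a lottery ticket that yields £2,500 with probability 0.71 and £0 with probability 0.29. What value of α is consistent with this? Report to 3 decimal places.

EU(lottery) = 0.71·2500^α + 0.29·0 = 0.71·2500^α.
Setting u(1882) equal to that: 1882^α = 0.71·2500^α ⇒ (1882/2500)^α = 0.71.
Taking logs: α·ln(1882/2500) = ln(0.71), so α = -0.342490 / -0.283956 ≈ 1.206.

α ≈ 1.206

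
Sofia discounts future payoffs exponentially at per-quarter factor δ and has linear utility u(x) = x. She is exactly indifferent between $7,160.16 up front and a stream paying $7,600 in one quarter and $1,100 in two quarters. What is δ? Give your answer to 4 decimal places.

δ ≈ 0.8400

The stream is worth 7600δ + 1100δ² today, so 7600δ + 1100δ² = 7160.16.
That is, 1100δ² + 7600δ − 7160.16 = 0, a quadratic in δ.
By the quadratic formula (taking the positive root), δ = (−7600 + √89264704.00) / 2200 ≈ 0.8400.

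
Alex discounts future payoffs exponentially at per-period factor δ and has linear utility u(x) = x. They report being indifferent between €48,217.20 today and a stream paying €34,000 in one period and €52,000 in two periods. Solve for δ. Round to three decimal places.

The stream is worth 34000δ + 52000δ² today, so 34000δ + 52000δ² = 48217.20.
Rearranged: 52000δ² + 34000δ − 48217.20 = 0.
By the quadratic formula (taking the positive root), δ = (−34000 + √11185177600.00) / 104000 ≈ 0.690.

δ ≈ 0.690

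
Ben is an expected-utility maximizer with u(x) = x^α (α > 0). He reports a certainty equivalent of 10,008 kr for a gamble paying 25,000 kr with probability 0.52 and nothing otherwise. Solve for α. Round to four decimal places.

α ≈ 0.7143

Since u(0) = 0, the lottery's EU is 0.52·25000^α.
Setting u(10008) equal to that: 10008^α = 0.52·25000^α ⇒ (10008/25000)^α = 0.52.
Taking logs: α·ln(10008/25000) = ln(0.52), so α = -0.6539265 / -0.9154911 ≈ 0.7143.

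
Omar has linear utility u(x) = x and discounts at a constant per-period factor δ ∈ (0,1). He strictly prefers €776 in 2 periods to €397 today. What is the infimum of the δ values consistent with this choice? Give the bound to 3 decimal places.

Under u(x) = x this choice says 397 < δ^2·776.
Dividing by 776: δ^2 > 0.51160. Both sides are positive, so the square root keeps the direction.
δ > 0.51160^(1/2) = 0.715.

δ > 0.715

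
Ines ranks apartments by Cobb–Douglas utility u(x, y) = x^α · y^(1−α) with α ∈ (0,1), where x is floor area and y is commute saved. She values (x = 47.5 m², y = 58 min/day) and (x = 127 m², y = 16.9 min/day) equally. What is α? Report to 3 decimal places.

α ≈ 0.556

Set the two utilities equal: 47.5^α·58^(1−α) = 127^α·16.9^(1−α).
Taking logs: α·ln 47.5 + (1−α)·ln 58 = α·ln 127 + (1−α)·ln 16.9, i.e. α·-0.983457 = (1−α)·-1.233129.
Thus α·(-2.216586) = -1.233129, so α = -1.233129/-2.216586 ≈ 0.556.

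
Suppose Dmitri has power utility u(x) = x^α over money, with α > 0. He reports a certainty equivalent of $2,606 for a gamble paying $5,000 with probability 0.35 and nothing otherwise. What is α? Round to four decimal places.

α ≈ 1.6111

The lottery's expected utility is 0.35·u(5000) + 0.65·u(0) = 0.35·5000^α (since u(0) = 0 for α > 0).
Equating: 2606^α = 0.35·5000^α, i.e. 0.5212^α = 0.35.
α = ln(0.35) / ln(2606/5000) = -1.0498221/-0.6516214 ≈ 1.6111.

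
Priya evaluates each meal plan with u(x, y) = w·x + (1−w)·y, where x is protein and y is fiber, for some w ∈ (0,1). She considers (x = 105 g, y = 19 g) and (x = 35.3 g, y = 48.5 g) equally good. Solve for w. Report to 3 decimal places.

Equating utilities: w·105 + (1−w)·19 = w·35.3 + (1−w)·48.5.
Rearranging, 69.7·w − 29.5·(1−w) = 0.
The marginal rate of substitution is 29.5/69.7, so w = 29.5/(69.7+29.5) = 0.297.

w = 0.297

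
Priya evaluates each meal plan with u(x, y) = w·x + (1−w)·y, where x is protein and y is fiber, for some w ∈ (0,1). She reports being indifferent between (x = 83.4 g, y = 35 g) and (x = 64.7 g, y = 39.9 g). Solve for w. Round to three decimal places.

w = 0.208

u(83.4,35) = u(64.7,39.9) means w·83.4 + (1−w)·35 = w·64.7 + (1−w)·39.9.
Collecting terms: w·18.7 = (1−w)·4.9.
Hence w = 4.9/(18.7+4.9) = 4.9/23.6 = 0.208.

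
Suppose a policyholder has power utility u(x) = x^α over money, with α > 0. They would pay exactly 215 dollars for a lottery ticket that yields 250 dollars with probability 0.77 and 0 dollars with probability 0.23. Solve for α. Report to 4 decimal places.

α ≈ 1.7329

The lottery's expected utility is 0.77·u(250) + 0.23·u(0) = 0.77·250^α (since u(0) = 0 for α > 0).
Setting u(215) equal to that: 215^α = 0.77·250^α ⇒ (215/250)^α = 0.77.
α = ln(0.77) / ln(215/250) = -0.2613648/-0.1508229 ≈ 1.7329.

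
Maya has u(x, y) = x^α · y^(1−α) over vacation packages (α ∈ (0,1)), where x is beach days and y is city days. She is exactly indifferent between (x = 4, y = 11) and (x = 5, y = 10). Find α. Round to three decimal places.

Set the two utilities equal: 4^α·11^(1−α) = 5^α·10^(1−α).
Taking logs: α·ln 4 + (1−α)·ln 11 = α·ln 5 + (1−α)·ln 10, i.e. α·-0.223144 = (1−α)·-0.095310.
So α/(1−α) = (-0.095310)/(-0.223144) = 0.427123, and α = 0.427123/1.427123 ≈ 0.299.

α ≈ 0.299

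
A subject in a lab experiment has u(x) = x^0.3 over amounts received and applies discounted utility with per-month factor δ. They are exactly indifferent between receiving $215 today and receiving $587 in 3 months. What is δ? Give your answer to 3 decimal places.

Indifference means u(215) = δ^3 · u(587), so δ^3 = u(215)/u(587).
Since u(x) = x^0.3, δ^3 = (215/587)^0.3 = 0.36627^0.3 = 0.73984.
Hence δ = (0.73984)^(1/3) = 0.90444.

δ ≈ 0.904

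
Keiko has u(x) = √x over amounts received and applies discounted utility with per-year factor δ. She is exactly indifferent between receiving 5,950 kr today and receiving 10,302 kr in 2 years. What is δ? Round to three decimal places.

The payoff in 2 years is discounted by δ^2, so u(5950) = δ^2·u(10302) and δ^2 = u(5950)/u(10302).
With u(x) = √x: δ^2 = √5950/√10302 = √(5950/10302) = 0.75997.
Taking the square root: δ = 0.75997^(1/2) ≈ 0.872.

δ ≈ 0.872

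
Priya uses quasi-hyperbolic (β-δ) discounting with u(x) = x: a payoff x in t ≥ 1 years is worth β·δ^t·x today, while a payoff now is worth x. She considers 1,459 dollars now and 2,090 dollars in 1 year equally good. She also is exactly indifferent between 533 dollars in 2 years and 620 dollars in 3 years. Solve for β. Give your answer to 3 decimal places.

β ≈ 0.812

The second indifference involves only future payoffs, so β cancels: β·δ^2·533 = β·δ^3·620, giving δ = 533/620 = 0.85968.
Substituting δ into 1459 = β·δ·2090: β = 1459/(1796.726) ≈ 0.812.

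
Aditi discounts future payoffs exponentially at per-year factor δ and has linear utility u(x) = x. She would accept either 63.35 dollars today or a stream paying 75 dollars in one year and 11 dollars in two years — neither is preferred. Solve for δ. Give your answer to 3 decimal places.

Present value of the stream is 75·δ + 11·δ². Indifference gives 75δ + 11δ² = 63.35.
So 11δ² + 75δ − 63.35 = 0.
δ = (−75 + √(75² + 4·11·63.35)) / (2·11) = (−75 + √8412.40) / 22 ≈ 0.760.

δ ≈ 0.760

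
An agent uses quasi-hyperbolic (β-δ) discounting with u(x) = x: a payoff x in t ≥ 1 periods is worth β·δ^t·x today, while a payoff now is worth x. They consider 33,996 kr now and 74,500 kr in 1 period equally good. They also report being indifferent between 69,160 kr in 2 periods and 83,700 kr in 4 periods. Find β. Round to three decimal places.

β ≈ 0.502

Both payoffs in the second observation are in the future, so β drops out: δ^2·69160 = δ^4·83700 ⇒ δ^2 = 69160/83700 = 0.82628, so δ = 0.90900.
The first indifference: 33996 = β·δ·74500, so β = 33996/(δ·74500) = 33996/(0.90900·74500) ≈ 0.502.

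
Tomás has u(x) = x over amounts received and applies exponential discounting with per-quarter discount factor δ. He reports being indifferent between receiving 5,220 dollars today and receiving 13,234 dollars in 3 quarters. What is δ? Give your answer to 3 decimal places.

Equating discounted utilities: u(5220) = δ^3·u(13234) ⇒ δ^3 = u(5220)/u(13234).
With u(x) = x: δ^3 = 5220/13234 = 0.39444.
So δ = 0.39444^(1/3) ≈ 0.733.

δ ≈ 0.733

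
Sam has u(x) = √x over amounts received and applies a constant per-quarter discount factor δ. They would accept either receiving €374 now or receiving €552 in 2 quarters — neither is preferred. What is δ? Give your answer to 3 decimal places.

δ ≈ 0.907

Equating discounted utilities: u(374) = δ^2·u(552) ⇒ δ^2 = u(374)/u(552).
Since u(x) = √x, δ^2 = √(374/552) = 0.82313.
Taking the square root: δ = 0.82313^(1/2) ≈ 0.907.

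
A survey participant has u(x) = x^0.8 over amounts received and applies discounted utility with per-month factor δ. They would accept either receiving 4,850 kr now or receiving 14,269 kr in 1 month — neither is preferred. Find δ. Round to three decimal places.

Indifference means u(4850) = δ · u(14269), so δ = u(4850)/u(14269).
Since u(x) = x^0.8, δ = (4850/14269)^0.8 = 0.33990^0.8 = 0.42177.

δ ≈ 0.422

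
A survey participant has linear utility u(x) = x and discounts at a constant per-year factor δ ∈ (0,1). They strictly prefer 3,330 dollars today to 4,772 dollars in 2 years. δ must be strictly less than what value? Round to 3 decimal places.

δ < 0.835

The preference means 3330 > δ^2·4772.
So δ^2 < 3330/4772 = 0.69782; taking the square root of both positive sides preserves the inequality.
δ < 0.69782^(1/2) = 0.835.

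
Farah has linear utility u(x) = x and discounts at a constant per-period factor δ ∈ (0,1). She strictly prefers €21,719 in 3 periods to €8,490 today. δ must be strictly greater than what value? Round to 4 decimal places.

The preference means 8490 < δ^3·21719.
Dividing by 21719: δ^3 > 0.39090. Both sides are positive, so the cube root keeps the direction.
δ > (8490/21719)^(1/3) ≈ 0.7312.

δ > 0.7312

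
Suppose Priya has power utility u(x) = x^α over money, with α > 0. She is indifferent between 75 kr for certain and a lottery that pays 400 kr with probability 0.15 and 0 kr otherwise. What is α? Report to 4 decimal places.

EU(lottery) = 0.15·400^α + 0.85·0 = 0.15·400^α.
Indifference: 75^α = 0.15·400^α, so (75/400)^α = 0.15.
α = ln(0.15) / ln(75/400) = -1.8971200/-1.6739764 ≈ 1.1333.

α ≈ 1.1333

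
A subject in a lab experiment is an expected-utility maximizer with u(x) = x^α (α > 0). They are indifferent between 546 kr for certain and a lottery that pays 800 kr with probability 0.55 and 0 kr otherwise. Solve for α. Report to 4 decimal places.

Since u(0) = 0, the lottery's EU is 0.55·800^α.
Equating: 546^α = 0.55·800^α, i.e. 0.6825^α = 0.55.
α = ln(0.55) / ln(546/800) = -0.5978370/-0.3819928 ≈ 1.5650.

α ≈ 1.5650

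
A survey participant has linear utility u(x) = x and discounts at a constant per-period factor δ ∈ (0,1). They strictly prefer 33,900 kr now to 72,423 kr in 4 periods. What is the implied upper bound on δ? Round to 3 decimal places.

δ < 0.827

Under u(x) = x this choice says 33900 > δ^4·72423.
Dividing by 72423: δ^4 < 0.46808. Both sides are positive, so the 4th root keeps the direction.
δ < (33900/72423)^(1/4) ≈ 0.827.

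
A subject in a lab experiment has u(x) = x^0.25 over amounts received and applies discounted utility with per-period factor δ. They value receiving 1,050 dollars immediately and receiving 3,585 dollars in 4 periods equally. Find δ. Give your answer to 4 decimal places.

The payoff in 4 periods is discounted by δ^4, so u(1050) = δ^4·u(3585) and δ^4 = u(1050)/u(3585).
With u(x) = x^0.25: δ^4 = 1050^0.25/3585^0.25 = (1050/3585)^0.25 = 0.73566.
Taking the 4th root: δ = 0.73566^(1/4) ≈ 0.9261.

δ ≈ 0.9261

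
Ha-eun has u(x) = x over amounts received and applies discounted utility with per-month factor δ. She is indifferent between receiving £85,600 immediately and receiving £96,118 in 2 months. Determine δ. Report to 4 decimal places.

δ ≈ 0.9437

Equating discounted utilities: u(85600) = δ^2·u(96118) ⇒ δ^2 = u(85600)/u(96118).
With u(x) = x: δ^2 = 85600/96118 = 0.89057.
Hence δ = (0.89057)^(1/2) = 0.943701.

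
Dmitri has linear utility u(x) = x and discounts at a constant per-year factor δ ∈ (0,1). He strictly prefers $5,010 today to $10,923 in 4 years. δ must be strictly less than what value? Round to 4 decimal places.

δ < 0.8230

Comparing present values: 5010 > δ^4·10923.
Dividing by 10923: δ^4 < 0.45867. Both sides are positive, so the 4th root keeps the direction.
δ < 0.45867^(1/4) = 0.8230.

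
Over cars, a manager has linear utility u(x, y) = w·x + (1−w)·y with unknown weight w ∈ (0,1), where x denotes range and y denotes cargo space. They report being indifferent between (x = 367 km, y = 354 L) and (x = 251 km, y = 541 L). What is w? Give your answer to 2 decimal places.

w = 0.62

Equating utilities: w·367 + (1−w)·354 = w·251 + (1−w)·541.
Collecting terms: w·116 = (1−w)·187.
Hence w = 187/(116+187) = 187/303 = 0.62.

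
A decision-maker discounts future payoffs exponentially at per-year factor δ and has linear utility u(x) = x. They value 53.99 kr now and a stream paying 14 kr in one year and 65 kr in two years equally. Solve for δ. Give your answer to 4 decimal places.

δ ≈ 0.8100

The stream is worth 14δ + 65δ² today, so 14δ + 65δ² = 53.99.
Rearranged: 65δ² + 14δ − 53.99 = 0.
δ = (−14 + √(14² + 4·65·53.99)) / (2·65) = (−14 + √14233.40) / 130 ≈ 0.8100.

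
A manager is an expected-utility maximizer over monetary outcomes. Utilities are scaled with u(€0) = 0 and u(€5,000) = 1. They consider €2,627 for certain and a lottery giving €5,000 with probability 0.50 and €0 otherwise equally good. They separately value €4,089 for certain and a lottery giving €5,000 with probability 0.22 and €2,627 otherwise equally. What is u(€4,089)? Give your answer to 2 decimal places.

The first gamble pins u(€2,627): it must equal 0.50·1 + 0.50·0 = 0.50.
The second indifference gives u(€4,089) = 0.22·u(€5,000) + 0.78·u(€2,627) = 0.22·1.00 + 0.78·0.50 = 0.6100.

0.61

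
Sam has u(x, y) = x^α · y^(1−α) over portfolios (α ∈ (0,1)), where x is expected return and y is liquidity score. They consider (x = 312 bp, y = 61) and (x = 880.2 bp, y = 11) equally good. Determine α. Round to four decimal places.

Indifference: 312^α · 61^(1−α) = 880.2^α · 11^(1−α).
(312/880.2)^α = (11/61)^(1−α); take logs: α·ln(312/880.2) = (1−α)·ln(11/61), i.e. α·-1.0371460 = (1−α)·-1.7129786.
So α/(1−α) = (-1.7129786)/(-1.0371460) = 1.6516273, and α = 1.6516273/2.6516273 ≈ 0.6229.

α ≈ 0.6229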